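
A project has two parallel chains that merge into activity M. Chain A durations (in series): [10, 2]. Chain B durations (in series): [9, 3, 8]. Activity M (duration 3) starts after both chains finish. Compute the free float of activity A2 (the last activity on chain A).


ES(A2) = sum of predecessors on chain A = 10
EF(A2) = ES + duration = 10 + 2 = 12
Successor of A2 is M. ES(M) = max(sum(A), sum(B)) = max(12, 20) = 20
Free float = ES(successor) - EF(current) = 20 - 12 = 8

8


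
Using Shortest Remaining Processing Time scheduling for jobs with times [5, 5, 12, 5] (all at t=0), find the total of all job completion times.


Since all jobs arrive at t=0, SRPT equals SPT ordering.
SPT order: [5, 5, 5, 12]
Completion times:
  Job 1: p=5, C=5
  Job 2: p=5, C=10
  Job 3: p=5, C=15
  Job 4: p=12, C=27
Total completion time = 5 + 10 + 15 + 27 = 57

57


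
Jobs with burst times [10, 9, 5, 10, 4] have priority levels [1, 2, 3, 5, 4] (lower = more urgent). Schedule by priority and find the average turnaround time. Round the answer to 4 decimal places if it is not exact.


Sort by priority (ascending = highest first):
Order: [(1, 10), (2, 9), (3, 5), (4, 4), (5, 10)]
Completion times:
  Priority 1, burst=10, C=10
  Priority 2, burst=9, C=19
  Priority 3, burst=5, C=24
  Priority 4, burst=4, C=28
  Priority 5, burst=10, C=38
Average turnaround = 119/5 = 23.8

23.8


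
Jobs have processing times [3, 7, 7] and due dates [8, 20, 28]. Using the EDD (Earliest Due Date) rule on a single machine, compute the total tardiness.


Sort by due date (EDD order): [(3, 8), (7, 20), (7, 28)]
Compute completion times and tardiness:
  Job 1: p=3, d=8, C=3, tardiness=max(0,3-8)=0
  Job 2: p=7, d=20, C=10, tardiness=max(0,10-20)=0
  Job 3: p=7, d=28, C=17, tardiness=max(0,17-28)=0
Total tardiness = 0

0


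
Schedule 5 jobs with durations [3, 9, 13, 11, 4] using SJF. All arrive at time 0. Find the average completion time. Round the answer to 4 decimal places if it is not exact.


SJF order (ascending): [3, 4, 9, 11, 13]
Completion times:
  Job 1: burst=3, C=3
  Job 2: burst=4, C=7
  Job 3: burst=9, C=16
  Job 4: burst=11, C=27
  Job 5: burst=13, C=40
Average completion = 93/5 = 18.6

18.6


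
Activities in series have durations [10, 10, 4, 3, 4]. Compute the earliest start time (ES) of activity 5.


Activity 5 starts after activities 1 through 4 complete.
Predecessor durations: [10, 10, 4, 3]
ES = 10 + 10 + 4 + 3 = 27

27


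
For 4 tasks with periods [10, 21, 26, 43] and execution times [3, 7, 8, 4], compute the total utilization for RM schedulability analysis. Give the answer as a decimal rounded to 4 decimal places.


Compute individual utilizations (exact fractions):
  Task 1: C/T = 3/10 (approx. 0.3)
  Task 2: C/T = 7/21 = 1/3 (approx. 0.3333)
  Task 3: C/T = 8/26 = 4/13 (approx. 0.3077)
  Task 4: C/T = 4/43 (approx. 0.093)
Total utilization U = 3/10 + 1/3 + 4/13 + 4/43 = 17341/16770
Rounded to 4 decimal places: U = 1.0340
RM (Liu & Layland) bound for 4 tasks = 0.756828; compare with U = 17341/16770 (approx. 1.034049)
U > 1, so the task set is not schedulable (processor overloaded).

1.0340


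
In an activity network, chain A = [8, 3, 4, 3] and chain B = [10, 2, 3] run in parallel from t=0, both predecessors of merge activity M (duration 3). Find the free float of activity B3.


ES(B3) = sum of predecessors on chain B = 12
EF(B3) = ES + duration = 12 + 3 = 15
Successor of B3 is M. ES(M) = max(sum(A), sum(B)) = max(18, 15) = 18
Free float = ES(successor) - EF(current) = 18 - 15 = 3

3


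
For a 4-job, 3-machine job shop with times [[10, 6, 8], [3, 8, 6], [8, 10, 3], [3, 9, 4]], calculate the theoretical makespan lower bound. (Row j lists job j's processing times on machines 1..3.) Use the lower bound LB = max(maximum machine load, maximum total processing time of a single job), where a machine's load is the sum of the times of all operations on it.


Machine loads:
  Machine 1: 10 + 3 + 8 + 3 = 24
  Machine 2: 6 + 8 + 10 + 9 = 33
  Machine 3: 8 + 6 + 3 + 4 = 21
Max machine load = 33
Job totals:
  Job 1: 24
  Job 2: 17
  Job 3: 21
  Job 4: 16
Max job total = 24
Lower bound = max(33, 24) = 33

33


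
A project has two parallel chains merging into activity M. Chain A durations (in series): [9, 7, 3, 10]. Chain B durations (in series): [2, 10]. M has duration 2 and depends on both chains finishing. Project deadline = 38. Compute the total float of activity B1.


Forward pass: ES(B1) = sum of predecessors on chain B = 0
EF = ES + duration = 0 + 2 = 2
Backward pass: LF(M) = deadline = 38; LS(M) = 38 - 2 = 36
LF(B1) = LS(M) - sum(successors on chain B) = 36 - 10 = 26
LS = LF - duration = 26 - 2 = 24
Total float = LS - ES = 24 - 0 = 24

24


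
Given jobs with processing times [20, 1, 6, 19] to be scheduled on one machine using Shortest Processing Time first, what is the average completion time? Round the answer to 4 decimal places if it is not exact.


Sort jobs by processing time (SPT order): [1, 6, 19, 20]
Compute completion times sequentially:
  Job 1: processing = 1, completes at 1
  Job 2: processing = 6, completes at 7
  Job 3: processing = 19, completes at 26
  Job 4: processing = 20, completes at 46
Sum of completion times = 80
Average completion time = 80/4 = 20.0

20.0


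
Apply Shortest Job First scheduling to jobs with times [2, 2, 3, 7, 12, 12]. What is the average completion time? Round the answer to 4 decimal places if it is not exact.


SJF order (ascending): [2, 2, 3, 7, 12, 12]
Completion times:
  Job 1: burst=2, C=2
  Job 2: burst=2, C=4
  Job 3: burst=3, C=7
  Job 4: burst=7, C=14
  Job 5: burst=12, C=26
  Job 6: burst=12, C=38
Average completion = 91/6 = 15.1667

15.1667


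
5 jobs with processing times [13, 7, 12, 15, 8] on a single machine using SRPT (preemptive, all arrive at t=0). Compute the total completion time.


Since all jobs arrive at t=0, SRPT equals SPT ordering.
SPT order: [7, 8, 12, 13, 15]
Completion times:
  Job 1: p=7, C=7
  Job 2: p=8, C=15
  Job 3: p=12, C=27
  Job 4: p=13, C=40
  Job 5: p=15, C=55
Total completion time = 7 + 15 + 27 + 40 + 55 = 144

144


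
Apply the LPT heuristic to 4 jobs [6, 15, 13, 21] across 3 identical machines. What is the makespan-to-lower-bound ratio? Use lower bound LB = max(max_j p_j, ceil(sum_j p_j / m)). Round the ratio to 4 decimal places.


LPT order: [21, 15, 13, 6]
Machine loads after assignment: [21, 15, 19]
LPT makespan = 21
Lower bound = max(max_job, ceil(total/3)) = max(21, 19) = 21
Ratio = 21 / 21 = 1.0

1.0


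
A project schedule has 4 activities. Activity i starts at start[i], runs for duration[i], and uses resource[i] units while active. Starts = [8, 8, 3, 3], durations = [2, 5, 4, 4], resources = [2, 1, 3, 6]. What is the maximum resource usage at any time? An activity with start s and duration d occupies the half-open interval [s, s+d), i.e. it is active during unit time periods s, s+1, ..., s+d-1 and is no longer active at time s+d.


Each activity i is active on [start_i, start_i + duration_i).
Compute total resource usage per time slot:
  t=0: active resources = [], total = 0
  t=1: active resources = [], total = 0
  t=2: active resources = [], total = 0
  t=3: active resources = [3, 6], total = 9
  t=4: active resources = [3, 6], total = 9
  t=5: active resources = [3, 6], total = 9
  t=6: active resources = [3, 6], total = 9
  t=7: active resources = [], total = 0
  t=8: active resources = [2, 1], total = 3
  t=9: active resources = [2, 1], total = 3
  t=10: active resources = [1], total = 1
  t=11: active resources = [1], total = 1
  t=12: active resources = [1], total = 1
Peak resource demand = 9

9


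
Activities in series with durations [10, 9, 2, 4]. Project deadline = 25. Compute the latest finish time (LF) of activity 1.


LF(activity 1) = deadline - sum of successor durations
Successors: activities 2 through 4 with durations [9, 2, 4]
Sum of successor durations = 15
LF = 25 - 15 = 10

10


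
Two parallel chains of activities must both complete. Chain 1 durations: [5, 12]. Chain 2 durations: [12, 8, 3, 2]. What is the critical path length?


Path A total = 5 + 12 = 17
Path B total = 12 + 8 + 3 + 2 = 25
Critical path = longest path = max(17, 25) = 25

25


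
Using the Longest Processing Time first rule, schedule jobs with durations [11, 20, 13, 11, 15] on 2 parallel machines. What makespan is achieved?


Sort jobs in decreasing order (LPT): [20, 15, 13, 11, 11]
Assign each job to the least loaded machine:
  Machine 1: jobs [20, 11], load = 31
  Machine 2: jobs [15, 13, 11], load = 39
Makespan = max load = 39

39


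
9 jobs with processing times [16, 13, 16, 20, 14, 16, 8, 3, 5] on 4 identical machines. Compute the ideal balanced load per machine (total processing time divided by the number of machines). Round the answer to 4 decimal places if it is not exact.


Total processing time = 16 + 13 + 16 + 20 + 14 + 16 + 8 + 3 + 5 = 111
Number of machines = 4
Ideal balanced load = 111 / 4 = 27.75

27.75


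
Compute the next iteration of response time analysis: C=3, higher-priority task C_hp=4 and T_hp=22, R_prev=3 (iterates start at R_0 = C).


R_next = C + ceil(R_prev / T_hp) * C_hp
ceil(3 / 22) = ceil(0.1364) = 1
Interference = 1 * 4 = 4
R_next = 3 + 4 = 7

7


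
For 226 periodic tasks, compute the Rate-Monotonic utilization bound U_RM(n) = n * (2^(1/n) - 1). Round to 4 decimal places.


Compute 2^(1/226) = 1.0030717310
Subtract 1: 1.0030717310 - 1 = 0.0030717310
Multiply by n: 226 * 0.0030717310 = 0.6942112060
Round to 4 dp: 0.6942

0.6942


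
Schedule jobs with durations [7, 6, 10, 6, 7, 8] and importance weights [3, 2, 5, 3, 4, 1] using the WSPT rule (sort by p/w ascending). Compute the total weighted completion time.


Compute p/w ratios and sort ascending (WSPT): [(7, 4), (10, 5), (6, 3), (7, 3), (6, 2), (8, 1)]
Compute weighted completion times:
  Job (p=7,w=4): C=7, w*C=4*7=28
  Job (p=10,w=5): C=17, w*C=5*17=85
  Job (p=6,w=3): C=23, w*C=3*23=69
  Job (p=7,w=3): C=30, w*C=3*30=90
  Job (p=6,w=2): C=36, w*C=2*36=72
  Job (p=8,w=1): C=44, w*C=1*44=44
Total weighted completion time = 388

388


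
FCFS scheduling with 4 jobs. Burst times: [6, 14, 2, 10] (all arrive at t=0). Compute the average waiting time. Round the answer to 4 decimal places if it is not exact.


FCFS order (as given): [6, 14, 2, 10]
Waiting times:
  Job 1: wait = 0
  Job 2: wait = 6
  Job 3: wait = 20
  Job 4: wait = 22
Sum of waiting times = 48
Average waiting time = 48/4 = 12.0

12.0


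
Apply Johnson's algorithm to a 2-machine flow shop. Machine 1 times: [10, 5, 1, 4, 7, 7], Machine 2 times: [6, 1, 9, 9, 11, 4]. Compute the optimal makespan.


Apply Johnson's rule:
  Group 1 (a <= b): [(3, 1, 9), (4, 4, 9), (5, 7, 11)]
  Group 2 (a > b): [(1, 10, 6), (6, 7, 4), (2, 5, 1)]
Optimal job order: [3, 4, 5, 1, 6, 2]
Schedule:
  Job 3: M1 done at 1, M2 done at 10
  Job 4: M1 done at 5, M2 done at 19
  Job 5: M1 done at 12, M2 done at 30
  Job 1: M1 done at 22, M2 done at 36
  Job 6: M1 done at 29, M2 done at 40
  Job 2: M1 done at 34, M2 done at 41
Makespan = 41

41


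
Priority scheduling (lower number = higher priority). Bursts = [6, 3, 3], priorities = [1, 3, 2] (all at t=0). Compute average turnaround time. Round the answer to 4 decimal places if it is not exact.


Sort by priority (ascending = highest first):
Order: [(1, 6), (2, 3), (3, 3)]
Completion times:
  Priority 1, burst=6, C=6
  Priority 2, burst=3, C=9
  Priority 3, burst=3, C=12
Average turnaround = 27/3 = 9.0

9.0


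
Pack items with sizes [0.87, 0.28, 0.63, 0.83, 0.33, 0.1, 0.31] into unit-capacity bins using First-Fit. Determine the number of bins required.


Place items sequentially using First-Fit:
  Item 0.87 -> new Bin 1
  Item 0.28 -> new Bin 2
  Item 0.63 -> Bin 2 (now 0.91)
  Item 0.83 -> new Bin 3
  Item 0.33 -> new Bin 4
  Item 0.1 -> Bin 1 (now 0.97)
  Item 0.31 -> Bin 4 (now 0.64)
Total bins used = 4

4


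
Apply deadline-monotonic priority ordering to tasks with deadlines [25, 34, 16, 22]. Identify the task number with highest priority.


Sort tasks by relative deadline (ascending):
  Task 3: deadline = 16
  Task 4: deadline = 22
  Task 1: deadline = 25
  Task 2: deadline = 34
Priority order (highest first): [3, 4, 1, 2]
Highest priority task = 3

3


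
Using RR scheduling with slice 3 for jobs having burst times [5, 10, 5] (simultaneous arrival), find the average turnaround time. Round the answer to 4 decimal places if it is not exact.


Time quantum = 3
Execution trace:
  J1 runs 3 units, time = 3
  J2 runs 3 units, time = 6
  J3 runs 3 units, time = 9
  J1 runs 2 units, time = 11
  J2 runs 3 units, time = 14
  J3 runs 2 units, time = 16
  J2 runs 3 units, time = 19
  J2 runs 1 units, time = 20
Finish times: [11, 20, 16]
Average turnaround = 47/3 = 15.6667

15.6667


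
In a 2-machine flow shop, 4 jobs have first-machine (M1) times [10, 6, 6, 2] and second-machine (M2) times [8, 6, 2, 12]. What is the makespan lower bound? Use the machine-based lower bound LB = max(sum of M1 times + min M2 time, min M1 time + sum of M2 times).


LB1 = sum(M1 times) + min(M2 times) = 24 + 2 = 26
LB2 = min(M1 times) + sum(M2 times) = 2 + 28 = 30
Lower bound = max(LB1, LB2) = max(26, 30) = 30

30


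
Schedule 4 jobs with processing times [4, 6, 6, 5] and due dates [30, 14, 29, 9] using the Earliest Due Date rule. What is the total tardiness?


Sort by due date (EDD order): [(5, 9), (6, 14), (6, 29), (4, 30)]
Compute completion times and tardiness:
  Job 1: p=5, d=9, C=5, tardiness=max(0,5-9)=0
  Job 2: p=6, d=14, C=11, tardiness=max(0,11-14)=0
  Job 3: p=6, d=29, C=17, tardiness=max(0,17-29)=0
  Job 4: p=4, d=30, C=21, tardiness=max(0,21-30)=0
Total tardiness = 0

0


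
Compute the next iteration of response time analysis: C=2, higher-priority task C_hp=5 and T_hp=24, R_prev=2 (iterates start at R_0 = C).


R_next = C + ceil(R_prev / T_hp) * C_hp
ceil(2 / 24) = ceil(0.0833) = 1
Interference = 1 * 5 = 5
R_next = 2 + 5 = 7

7


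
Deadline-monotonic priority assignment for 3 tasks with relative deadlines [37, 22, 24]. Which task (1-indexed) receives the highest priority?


Sort tasks by relative deadline (ascending):
  Task 2: deadline = 22
  Task 3: deadline = 24
  Task 1: deadline = 37
Priority order (highest first): [2, 3, 1]
Highest priority task = 2

2


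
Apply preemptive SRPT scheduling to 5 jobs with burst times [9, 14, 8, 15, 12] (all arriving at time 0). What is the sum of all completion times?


Since all jobs arrive at t=0, SRPT equals SPT ordering.
SPT order: [8, 9, 12, 14, 15]
Completion times:
  Job 1: p=8, C=8
  Job 2: p=9, C=17
  Job 3: p=12, C=29
  Job 4: p=14, C=43
  Job 5: p=15, C=58
Total completion time = 8 + 17 + 29 + 43 + 58 = 155

155


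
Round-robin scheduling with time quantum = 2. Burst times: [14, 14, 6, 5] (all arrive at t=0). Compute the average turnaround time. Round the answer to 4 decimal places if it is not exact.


Time quantum = 2
Execution trace:
  J1 runs 2 units, time = 2
  J2 runs 2 units, time = 4
  J3 runs 2 units, time = 6
  J4 runs 2 units, time = 8
  J1 runs 2 units, time = 10
  J2 runs 2 units, time = 12
  J3 runs 2 units, time = 14
  J4 runs 2 units, time = 16
  J1 runs 2 units, time = 18
  J2 runs 2 units, time = 20
  J3 runs 2 units, time = 22
  J4 runs 1 units, time = 23
  J1 runs 2 units, time = 25
  J2 runs 2 units, time = 27
  J1 runs 2 units, time = 29
  J2 runs 2 units, time = 31
  J1 runs 2 units, time = 33
  J2 runs 2 units, time = 35
  J1 runs 2 units, time = 37
  J2 runs 2 units, time = 39
Finish times: [37, 39, 22, 23]
Average turnaround = 121/4 = 30.25

30.25


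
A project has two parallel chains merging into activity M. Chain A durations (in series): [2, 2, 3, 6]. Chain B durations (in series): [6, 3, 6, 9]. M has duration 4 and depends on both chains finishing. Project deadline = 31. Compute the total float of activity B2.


Forward pass: ES(B2) = sum of predecessors on chain B = 6
EF = ES + duration = 6 + 3 = 9
Backward pass: LF(M) = deadline = 31; LS(M) = 31 - 4 = 27
LF(B2) = LS(M) - sum(successors on chain B) = 27 - 15 = 12
LS = LF - duration = 12 - 3 = 9
Total float = LS - ES = 9 - 6 = 3

3


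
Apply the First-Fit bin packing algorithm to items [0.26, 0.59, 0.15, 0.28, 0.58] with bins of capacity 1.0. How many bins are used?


Place items sequentially using First-Fit:
  Item 0.26 -> new Bin 1
  Item 0.59 -> Bin 1 (now 0.85)
  Item 0.15 -> Bin 1 (now 1.0)
  Item 0.28 -> new Bin 2
  Item 0.58 -> Bin 2 (now 0.86)
Total bins used = 2

2


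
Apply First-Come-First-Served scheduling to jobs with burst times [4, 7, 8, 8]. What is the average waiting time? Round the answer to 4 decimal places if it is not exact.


FCFS order (as given): [4, 7, 8, 8]
Waiting times:
  Job 1: wait = 0
  Job 2: wait = 4
  Job 3: wait = 11
  Job 4: wait = 19
Sum of waiting times = 34
Average waiting time = 34/4 = 8.5

8.5


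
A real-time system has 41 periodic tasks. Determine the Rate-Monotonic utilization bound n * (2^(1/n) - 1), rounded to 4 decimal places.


Compute 2^(1/41) = 1.0170497444
Subtract 1: 1.0170497444 - 1 = 0.0170497444
Multiply by n: 41 * 0.0170497444 = 0.6990395204
Round to 4 dp: 0.6990

0.6990


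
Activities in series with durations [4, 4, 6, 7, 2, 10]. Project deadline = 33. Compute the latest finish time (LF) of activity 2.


LF(activity 2) = deadline - sum of successor durations
Successors: activities 3 through 6 with durations [6, 7, 2, 10]
Sum of successor durations = 25
LF = 33 - 25 = 8

8


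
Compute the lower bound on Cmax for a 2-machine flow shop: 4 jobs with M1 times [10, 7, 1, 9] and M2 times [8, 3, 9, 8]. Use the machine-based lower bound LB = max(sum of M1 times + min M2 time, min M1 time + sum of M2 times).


LB1 = sum(M1 times) + min(M2 times) = 27 + 3 = 30
LB2 = min(M1 times) + sum(M2 times) = 1 + 28 = 29
Lower bound = max(LB1, LB2) = max(30, 29) = 30

30


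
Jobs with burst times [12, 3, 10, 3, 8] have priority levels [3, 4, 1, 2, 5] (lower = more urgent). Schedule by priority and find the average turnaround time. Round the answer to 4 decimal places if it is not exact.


Sort by priority (ascending = highest first):
Order: [(1, 10), (2, 3), (3, 12), (4, 3), (5, 8)]
Completion times:
  Priority 1, burst=10, C=10
  Priority 2, burst=3, C=13
  Priority 3, burst=12, C=25
  Priority 4, burst=3, C=28
  Priority 5, burst=8, C=36
Average turnaround = 112/5 = 22.4

22.4


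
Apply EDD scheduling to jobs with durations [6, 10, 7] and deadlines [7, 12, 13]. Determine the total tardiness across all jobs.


Sort by due date (EDD order): [(6, 7), (10, 12), (7, 13)]
Compute completion times and tardiness:
  Job 1: p=6, d=7, C=6, tardiness=max(0,6-7)=0
  Job 2: p=10, d=12, C=16, tardiness=max(0,16-12)=4
  Job 3: p=7, d=13, C=23, tardiness=max(0,23-13)=10
Total tardiness = 14

14


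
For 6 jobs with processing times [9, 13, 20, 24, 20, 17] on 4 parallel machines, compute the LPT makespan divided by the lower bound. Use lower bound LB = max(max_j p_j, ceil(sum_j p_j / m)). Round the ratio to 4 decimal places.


LPT order: [24, 20, 20, 17, 13, 9]
Machine loads after assignment: [24, 29, 20, 30]
LPT makespan = 30
Lower bound = max(max_job, ceil(total/4)) = max(24, 26) = 26
Ratio = 30 / 26 = 1.1538

1.1538


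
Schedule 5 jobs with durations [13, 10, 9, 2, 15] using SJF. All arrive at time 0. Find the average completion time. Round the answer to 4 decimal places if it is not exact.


SJF order (ascending): [2, 9, 10, 13, 15]
Completion times:
  Job 1: burst=2, C=2
  Job 2: burst=9, C=11
  Job 3: burst=10, C=21
  Job 4: burst=13, C=34
  Job 5: burst=15, C=49
Average completion = 117/5 = 23.4

23.4


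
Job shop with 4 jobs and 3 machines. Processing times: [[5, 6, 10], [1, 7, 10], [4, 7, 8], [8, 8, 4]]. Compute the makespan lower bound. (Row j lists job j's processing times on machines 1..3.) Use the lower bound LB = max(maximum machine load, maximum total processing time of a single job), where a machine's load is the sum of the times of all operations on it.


Machine loads:
  Machine 1: 5 + 1 + 4 + 8 = 18
  Machine 2: 6 + 7 + 7 + 8 = 28
  Machine 3: 10 + 10 + 8 + 4 = 32
Max machine load = 32
Job totals:
  Job 1: 21
  Job 2: 18
  Job 3: 19
  Job 4: 20
Max job total = 21
Lower bound = max(32, 21) = 32

32


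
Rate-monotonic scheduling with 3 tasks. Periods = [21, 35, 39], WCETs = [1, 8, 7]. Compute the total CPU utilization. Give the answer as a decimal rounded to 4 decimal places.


Compute individual utilizations (exact fractions):
  Task 1: C/T = 1/21 (approx. 0.0476)
  Task 2: C/T = 8/35 (approx. 0.2286)
  Task 3: C/T = 7/39 (approx. 0.1795)
Total utilization U = 1/21 + 8/35 + 7/39 = 622/1365
Rounded to 4 decimal places: U = 0.4557
RM (Liu & Layland) bound for 3 tasks = 0.779763; compare with U = 622/1365 (approx. 0.455678)
U <= bound, so schedulable by RM sufficient condition.

0.4557


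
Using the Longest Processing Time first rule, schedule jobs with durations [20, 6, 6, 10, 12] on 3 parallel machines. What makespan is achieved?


Sort jobs in decreasing order (LPT): [20, 12, 10, 6, 6]
Assign each job to the least loaded machine:
  Machine 1: jobs [20], load = 20
  Machine 2: jobs [12, 6], load = 18
  Machine 3: jobs [10, 6], load = 16
Makespan = max load = 20

20


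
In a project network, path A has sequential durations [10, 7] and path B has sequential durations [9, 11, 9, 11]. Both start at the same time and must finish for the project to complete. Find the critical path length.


Path A total = 10 + 7 = 17
Path B total = 9 + 11 + 9 + 11 = 40
Critical path = longest path = max(17, 40) = 40

40


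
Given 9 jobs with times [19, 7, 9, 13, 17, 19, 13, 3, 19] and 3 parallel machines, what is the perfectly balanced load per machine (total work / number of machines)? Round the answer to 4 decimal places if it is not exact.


Total processing time = 19 + 7 + 9 + 13 + 17 + 19 + 13 + 3 + 19 = 119
Number of machines = 3
Ideal balanced load = 119 / 3 = 39.6667

39.6667


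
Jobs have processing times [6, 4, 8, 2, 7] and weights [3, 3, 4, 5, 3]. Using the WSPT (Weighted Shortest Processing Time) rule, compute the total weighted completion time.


Compute p/w ratios and sort ascending (WSPT): [(2, 5), (4, 3), (6, 3), (8, 4), (7, 3)]
Compute weighted completion times:
  Job (p=2,w=5): C=2, w*C=5*2=10
  Job (p=4,w=3): C=6, w*C=3*6=18
  Job (p=6,w=3): C=12, w*C=3*12=36
  Job (p=8,w=4): C=20, w*C=4*20=80
  Job (p=7,w=3): C=27, w*C=3*27=81
Total weighted completion time = 225

225


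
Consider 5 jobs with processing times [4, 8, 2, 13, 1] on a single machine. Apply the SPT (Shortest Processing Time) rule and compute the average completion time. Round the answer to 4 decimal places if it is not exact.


Sort jobs by processing time (SPT order): [1, 2, 4, 8, 13]
Compute completion times sequentially:
  Job 1: processing = 1, completes at 1
  Job 2: processing = 2, completes at 3
  Job 3: processing = 4, completes at 7
  Job 4: processing = 8, completes at 15
  Job 5: processing = 13, completes at 28
Sum of completion times = 54
Average completion time = 54/5 = 10.8

10.8


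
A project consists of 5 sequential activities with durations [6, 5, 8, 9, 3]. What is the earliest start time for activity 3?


Activity 3 starts after activities 1 through 2 complete.
Predecessor durations: [6, 5]
ES = 6 + 5 = 11

11


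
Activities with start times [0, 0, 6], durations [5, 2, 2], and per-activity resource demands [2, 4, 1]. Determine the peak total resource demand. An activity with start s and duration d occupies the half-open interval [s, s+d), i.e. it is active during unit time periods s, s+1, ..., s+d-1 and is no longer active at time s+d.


Each activity i is active on [start_i, start_i + duration_i).
Compute total resource usage per time slot:
  t=0: active resources = [2, 4], total = 6
  t=1: active resources = [2, 4], total = 6
  t=2: active resources = [2], total = 2
  t=3: active resources = [2], total = 2
  t=4: active resources = [2], total = 2
  t=5: active resources = [], total = 0
  t=6: active resources = [1], total = 1
  t=7: active resources = [1], total = 1
Peak resource demand = 6

6


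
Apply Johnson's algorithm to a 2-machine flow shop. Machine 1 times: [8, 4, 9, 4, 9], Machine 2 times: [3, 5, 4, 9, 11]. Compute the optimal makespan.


Apply Johnson's rule:
  Group 1 (a <= b): [(2, 4, 5), (4, 4, 9), (5, 9, 11)]
  Group 2 (a > b): [(3, 9, 4), (1, 8, 3)]
Optimal job order: [2, 4, 5, 3, 1]
Schedule:
  Job 2: M1 done at 4, M2 done at 9
  Job 4: M1 done at 8, M2 done at 18
  Job 5: M1 done at 17, M2 done at 29
  Job 3: M1 done at 26, M2 done at 33
  Job 1: M1 done at 34, M2 done at 37
Makespan = 37

37


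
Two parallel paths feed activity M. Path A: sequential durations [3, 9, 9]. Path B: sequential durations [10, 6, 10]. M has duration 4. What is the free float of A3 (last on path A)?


ES(A3) = sum of predecessors on chain A = 12
EF(A3) = ES + duration = 12 + 9 = 21
Successor of A3 is M. ES(M) = max(sum(A), sum(B)) = max(21, 26) = 26
Free float = ES(successor) - EF(current) = 26 - 21 = 5

5


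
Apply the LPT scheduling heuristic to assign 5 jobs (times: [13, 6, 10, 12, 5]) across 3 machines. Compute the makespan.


Sort jobs in decreasing order (LPT): [13, 12, 10, 6, 5]
Assign each job to the least loaded machine:
  Machine 1: jobs [13], load = 13
  Machine 2: jobs [12, 5], load = 17
  Machine 3: jobs [10, 6], load = 16
Makespan = max load = 17

17


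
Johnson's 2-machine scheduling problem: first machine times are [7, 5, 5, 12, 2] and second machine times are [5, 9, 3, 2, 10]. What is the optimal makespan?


Apply Johnson's rule:
  Group 1 (a <= b): [(5, 2, 10), (2, 5, 9)]
  Group 2 (a > b): [(1, 7, 5), (3, 5, 3), (4, 12, 2)]
Optimal job order: [5, 2, 1, 3, 4]
Schedule:
  Job 5: M1 done at 2, M2 done at 12
  Job 2: M1 done at 7, M2 done at 21
  Job 1: M1 done at 14, M2 done at 26
  Job 3: M1 done at 19, M2 done at 29
  Job 4: M1 done at 31, M2 done at 33
Makespan = 33

33


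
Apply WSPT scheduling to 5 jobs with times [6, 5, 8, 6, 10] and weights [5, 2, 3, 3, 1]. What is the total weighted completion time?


Compute p/w ratios and sort ascending (WSPT): [(6, 5), (6, 3), (5, 2), (8, 3), (10, 1)]
Compute weighted completion times:
  Job (p=6,w=5): C=6, w*C=5*6=30
  Job (p=6,w=3): C=12, w*C=3*12=36
  Job (p=5,w=2): C=17, w*C=2*17=34
  Job (p=8,w=3): C=25, w*C=3*25=75
  Job (p=10,w=1): C=35, w*C=1*35=35
Total weighted completion time = 210

210


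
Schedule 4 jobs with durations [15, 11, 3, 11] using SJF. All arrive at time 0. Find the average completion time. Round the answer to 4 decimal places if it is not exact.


SJF order (ascending): [3, 11, 11, 15]
Completion times:
  Job 1: burst=3, C=3
  Job 2: burst=11, C=14
  Job 3: burst=11, C=25
  Job 4: burst=15, C=40
Average completion = 82/4 = 20.5

20.5


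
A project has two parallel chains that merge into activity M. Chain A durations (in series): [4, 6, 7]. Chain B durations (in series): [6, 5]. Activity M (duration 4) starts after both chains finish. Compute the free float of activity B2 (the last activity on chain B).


ES(B2) = sum of predecessors on chain B = 6
EF(B2) = ES + duration = 6 + 5 = 11
Successor of B2 is M. ES(M) = max(sum(A), sum(B)) = max(17, 11) = 17
Free float = ES(successor) - EF(current) = 17 - 11 = 6

6


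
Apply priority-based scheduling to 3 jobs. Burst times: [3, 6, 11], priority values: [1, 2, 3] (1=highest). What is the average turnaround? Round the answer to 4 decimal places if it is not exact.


Sort by priority (ascending = highest first):
Order: [(1, 3), (2, 6), (3, 11)]
Completion times:
  Priority 1, burst=3, C=3
  Priority 2, burst=6, C=9
  Priority 3, burst=11, C=20
Average turnaround = 32/3 = 10.6667

10.6667


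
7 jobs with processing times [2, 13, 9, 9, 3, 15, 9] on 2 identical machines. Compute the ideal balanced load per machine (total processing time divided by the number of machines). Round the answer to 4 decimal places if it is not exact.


Total processing time = 2 + 13 + 9 + 9 + 3 + 15 + 9 = 60
Number of machines = 2
Ideal balanced load = 60 / 2 = 30.0

30.0


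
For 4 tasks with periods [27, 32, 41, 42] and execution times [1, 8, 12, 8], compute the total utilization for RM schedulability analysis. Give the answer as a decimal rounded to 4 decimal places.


Compute individual utilizations (exact fractions):
  Task 1: C/T = 1/27 (approx. 0.037)
  Task 2: C/T = 8/32 = 1/4 (approx. 0.25)
  Task 3: C/T = 12/41 (approx. 0.2927)
  Task 4: C/T = 8/42 = 4/21 (approx. 0.1905)
Total utilization U = 1/27 + 1/4 + 12/41 + 4/21 = 23873/30996
Rounded to 4 decimal places: U = 0.7702
RM (Liu & Layland) bound for 4 tasks = 0.756828; compare with U = 23873/30996 (approx. 0.770196)
bound < U <= 1, so the RM sufficient condition is not met (inconclusive; an exact test such as response-time analysis is needed).

0.7702


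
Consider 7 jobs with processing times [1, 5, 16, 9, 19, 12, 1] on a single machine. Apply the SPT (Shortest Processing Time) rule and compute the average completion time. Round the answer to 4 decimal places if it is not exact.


Sort jobs by processing time (SPT order): [1, 1, 5, 9, 12, 16, 19]
Compute completion times sequentially:
  Job 1: processing = 1, completes at 1
  Job 2: processing = 1, completes at 2
  Job 3: processing = 5, completes at 7
  Job 4: processing = 9, completes at 16
  Job 5: processing = 12, completes at 28
  Job 6: processing = 16, completes at 44
  Job 7: processing = 19, completes at 63
Sum of completion times = 161
Average completion time = 161/7 = 23.0

23.0


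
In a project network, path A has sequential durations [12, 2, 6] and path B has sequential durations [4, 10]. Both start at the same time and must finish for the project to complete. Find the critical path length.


Path A total = 12 + 2 + 6 = 20
Path B total = 4 + 10 = 14
Critical path = longest path = max(20, 14) = 20

20


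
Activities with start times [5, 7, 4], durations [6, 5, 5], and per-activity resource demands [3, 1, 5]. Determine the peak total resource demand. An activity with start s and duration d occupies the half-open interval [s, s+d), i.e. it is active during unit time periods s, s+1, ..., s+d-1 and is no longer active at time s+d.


Each activity i is active on [start_i, start_i + duration_i).
Compute total resource usage per time slot:
  t=0: active resources = [], total = 0
  t=1: active resources = [], total = 0
  t=2: active resources = [], total = 0
  t=3: active resources = [], total = 0
  t=4: active resources = [5], total = 5
  t=5: active resources = [3, 5], total = 8
  t=6: active resources = [3, 5], total = 8
  t=7: active resources = [3, 1, 5], total = 9
  t=8: active resources = [3, 1, 5], total = 9
  t=9: active resources = [3, 1], total = 4
  t=10: active resources = [3, 1], total = 4
  t=11: active resources = [1], total = 1
Peak resource demand = 9

9


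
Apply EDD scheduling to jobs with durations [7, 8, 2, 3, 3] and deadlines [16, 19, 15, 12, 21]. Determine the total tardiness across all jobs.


Sort by due date (EDD order): [(3, 12), (2, 15), (7, 16), (8, 19), (3, 21)]
Compute completion times and tardiness:
  Job 1: p=3, d=12, C=3, tardiness=max(0,3-12)=0
  Job 2: p=2, d=15, C=5, tardiness=max(0,5-15)=0
  Job 3: p=7, d=16, C=12, tardiness=max(0,12-16)=0
  Job 4: p=8, d=19, C=20, tardiness=max(0,20-19)=1
  Job 5: p=3, d=21, C=23, tardiness=max(0,23-21)=2
Total tardiness = 3

3


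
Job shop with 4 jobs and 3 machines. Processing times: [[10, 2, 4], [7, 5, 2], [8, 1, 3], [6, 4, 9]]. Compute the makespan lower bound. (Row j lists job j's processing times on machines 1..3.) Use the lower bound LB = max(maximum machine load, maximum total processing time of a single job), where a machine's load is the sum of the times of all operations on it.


Machine loads:
  Machine 1: 10 + 7 + 8 + 6 = 31
  Machine 2: 2 + 5 + 1 + 4 = 12
  Machine 3: 4 + 2 + 3 + 9 = 18
Max machine load = 31
Job totals:
  Job 1: 16
  Job 2: 14
  Job 3: 12
  Job 4: 19
Max job total = 19
Lower bound = max(31, 19) = 31

31


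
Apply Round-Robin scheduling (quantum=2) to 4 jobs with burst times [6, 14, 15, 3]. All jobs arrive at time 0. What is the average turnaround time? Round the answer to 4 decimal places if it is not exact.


Time quantum = 2
Execution trace:
  J1 runs 2 units, time = 2
  J2 runs 2 units, time = 4
  J3 runs 2 units, time = 6
  J4 runs 2 units, time = 8
  J1 runs 2 units, time = 10
  J2 runs 2 units, time = 12
  J3 runs 2 units, time = 14
  J4 runs 1 units, time = 15
  J1 runs 2 units, time = 17
  J2 runs 2 units, time = 19
  J3 runs 2 units, time = 21
  J2 runs 2 units, time = 23
  J3 runs 2 units, time = 25
  J2 runs 2 units, time = 27
  J3 runs 2 units, time = 29
  J2 runs 2 units, time = 31
  J3 runs 2 units, time = 33
  J2 runs 2 units, time = 35
  J3 runs 2 units, time = 37
  J3 runs 1 units, time = 38
Finish times: [17, 35, 38, 15]
Average turnaround = 105/4 = 26.25

26.25


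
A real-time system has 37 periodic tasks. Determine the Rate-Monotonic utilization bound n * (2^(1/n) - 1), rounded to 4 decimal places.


Compute 2^(1/37) = 1.0189102844
Subtract 1: 1.0189102844 - 1 = 0.0189102844
Multiply by n: 37 * 0.0189102844 = 0.6996805228
Round to 4 dp: 0.6997

0.6997


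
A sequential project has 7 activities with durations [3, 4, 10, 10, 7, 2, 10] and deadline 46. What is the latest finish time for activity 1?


LF(activity 1) = deadline - sum of successor durations
Successors: activities 2 through 7 with durations [4, 10, 10, 7, 2, 10]
Sum of successor durations = 43
LF = 46 - 43 = 3

3


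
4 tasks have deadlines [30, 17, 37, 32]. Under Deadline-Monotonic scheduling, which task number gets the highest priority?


Sort tasks by relative deadline (ascending):
  Task 2: deadline = 17
  Task 1: deadline = 30
  Task 4: deadline = 32
  Task 3: deadline = 37
Priority order (highest first): [2, 1, 4, 3]
Highest priority task = 2

2


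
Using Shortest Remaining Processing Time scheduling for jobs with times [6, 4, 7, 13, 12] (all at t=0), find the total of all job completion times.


Since all jobs arrive at t=0, SRPT equals SPT ordering.
SPT order: [4, 6, 7, 12, 13]
Completion times:
  Job 1: p=4, C=4
  Job 2: p=6, C=10
  Job 3: p=7, C=17
  Job 4: p=12, C=29
  Job 5: p=13, C=42
Total completion time = 4 + 10 + 17 + 29 + 42 = 102

102


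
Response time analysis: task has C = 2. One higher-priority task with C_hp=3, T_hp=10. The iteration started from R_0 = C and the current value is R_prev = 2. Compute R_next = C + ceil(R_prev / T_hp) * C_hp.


R_next = C + ceil(R_prev / T_hp) * C_hp
ceil(2 / 10) = ceil(0.2) = 1
Interference = 1 * 3 = 3
R_next = 2 + 3 = 5

5


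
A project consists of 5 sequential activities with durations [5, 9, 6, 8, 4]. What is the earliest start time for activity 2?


Activity 2 starts after activities 1 through 1 complete.
Predecessor durations: [5]
ES = 5 = 5

5


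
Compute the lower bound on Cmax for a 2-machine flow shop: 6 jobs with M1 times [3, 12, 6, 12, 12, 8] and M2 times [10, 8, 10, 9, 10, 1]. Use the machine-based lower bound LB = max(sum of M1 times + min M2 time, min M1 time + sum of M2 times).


LB1 = sum(M1 times) + min(M2 times) = 53 + 1 = 54
LB2 = min(M1 times) + sum(M2 times) = 3 + 48 = 51
Lower bound = max(LB1, LB2) = max(54, 51) = 54

54


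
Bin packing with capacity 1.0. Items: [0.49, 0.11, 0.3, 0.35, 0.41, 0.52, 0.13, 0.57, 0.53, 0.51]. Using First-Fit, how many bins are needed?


Place items sequentially using First-Fit:
  Item 0.49 -> new Bin 1
  Item 0.11 -> Bin 1 (now 0.6)
  Item 0.3 -> Bin 1 (now 0.9)
  Item 0.35 -> new Bin 2
  Item 0.41 -> Bin 2 (now 0.76)
  Item 0.52 -> new Bin 3
  Item 0.13 -> Bin 2 (now 0.89)
  Item 0.57 -> new Bin 4
  Item 0.53 -> new Bin 5
  Item 0.51 -> new Bin 6
Total bins used = 6

6


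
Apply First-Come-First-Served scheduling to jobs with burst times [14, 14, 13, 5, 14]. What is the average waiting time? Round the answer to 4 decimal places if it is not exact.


FCFS order (as given): [14, 14, 13, 5, 14]
Waiting times:
  Job 1: wait = 0
  Job 2: wait = 14
  Job 3: wait = 28
  Job 4: wait = 41
  Job 5: wait = 46
Sum of waiting times = 129
Average waiting time = 129/5 = 25.8

25.8


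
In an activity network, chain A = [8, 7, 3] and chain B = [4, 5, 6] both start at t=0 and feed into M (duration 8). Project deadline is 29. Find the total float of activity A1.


Forward pass: ES(A1) = sum of predecessors on chain A = 0
EF = ES + duration = 0 + 8 = 8
Backward pass: LF(M) = deadline = 29; LS(M) = 29 - 8 = 21
LF(A1) = LS(M) - sum(successors on chain A) = 21 - 10 = 11
LS = LF - duration = 11 - 8 = 3
Total float = LS - ES = 3 - 0 = 3

3


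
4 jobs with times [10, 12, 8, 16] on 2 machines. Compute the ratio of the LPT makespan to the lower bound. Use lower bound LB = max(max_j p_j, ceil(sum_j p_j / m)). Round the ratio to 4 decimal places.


LPT order: [16, 12, 10, 8]
Machine loads after assignment: [24, 22]
LPT makespan = 24
Lower bound = max(max_job, ceil(total/2)) = max(16, 23) = 23
Ratio = 24 / 23 = 1.0435

1.0435


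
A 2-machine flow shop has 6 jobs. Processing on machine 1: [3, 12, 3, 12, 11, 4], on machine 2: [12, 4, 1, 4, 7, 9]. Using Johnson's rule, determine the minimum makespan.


Apply Johnson's rule:
  Group 1 (a <= b): [(1, 3, 12), (6, 4, 9)]
  Group 2 (a > b): [(5, 11, 7), (2, 12, 4), (4, 12, 4), (3, 3, 1)]
Optimal job order: [1, 6, 5, 2, 4, 3]
Schedule:
  Job 1: M1 done at 3, M2 done at 15
  Job 6: M1 done at 7, M2 done at 24
  Job 5: M1 done at 18, M2 done at 31
  Job 2: M1 done at 30, M2 done at 35
  Job 4: M1 done at 42, M2 done at 46
  Job 3: M1 done at 45, M2 done at 47
Makespan = 47

47


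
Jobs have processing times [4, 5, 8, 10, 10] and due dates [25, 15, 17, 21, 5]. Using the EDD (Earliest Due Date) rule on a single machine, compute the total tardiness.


Sort by due date (EDD order): [(10, 5), (5, 15), (8, 17), (10, 21), (4, 25)]
Compute completion times and tardiness:
  Job 1: p=10, d=5, C=10, tardiness=max(0,10-5)=5
  Job 2: p=5, d=15, C=15, tardiness=max(0,15-15)=0
  Job 3: p=8, d=17, C=23, tardiness=max(0,23-17)=6
  Job 4: p=10, d=21, C=33, tardiness=max(0,33-21)=12
  Job 5: p=4, d=25, C=37, tardiness=max(0,37-25)=12
Total tardiness = 35

35


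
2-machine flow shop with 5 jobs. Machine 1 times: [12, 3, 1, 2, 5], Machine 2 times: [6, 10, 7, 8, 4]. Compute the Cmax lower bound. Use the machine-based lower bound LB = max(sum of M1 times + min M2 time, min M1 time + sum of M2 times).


LB1 = sum(M1 times) + min(M2 times) = 23 + 4 = 27
LB2 = min(M1 times) + sum(M2 times) = 1 + 35 = 36
Lower bound = max(LB1, LB2) = max(27, 36) = 36

36


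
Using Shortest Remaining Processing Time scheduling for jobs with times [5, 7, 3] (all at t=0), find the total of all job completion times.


Since all jobs arrive at t=0, SRPT equals SPT ordering.
SPT order: [3, 5, 7]
Completion times:
  Job 1: p=3, C=3
  Job 2: p=5, C=8
  Job 3: p=7, C=15
Total completion time = 3 + 8 + 15 = 26

26


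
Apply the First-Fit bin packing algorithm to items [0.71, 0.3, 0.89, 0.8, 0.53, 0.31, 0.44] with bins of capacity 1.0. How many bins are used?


Place items sequentially using First-Fit:
  Item 0.71 -> new Bin 1
  Item 0.3 -> new Bin 2
  Item 0.89 -> new Bin 3
  Item 0.8 -> new Bin 4
  Item 0.53 -> Bin 2 (now 0.83)
  Item 0.31 -> new Bin 5
  Item 0.44 -> Bin 5 (now 0.75)
Total bins used = 5

5


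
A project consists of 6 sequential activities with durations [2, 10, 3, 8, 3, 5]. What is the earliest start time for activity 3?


Activity 3 starts after activities 1 through 2 complete.
Predecessor durations: [2, 10]
ES = 2 + 10 = 12

12


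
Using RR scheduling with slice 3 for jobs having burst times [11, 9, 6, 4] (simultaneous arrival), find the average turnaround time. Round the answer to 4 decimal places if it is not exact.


Time quantum = 3
Execution trace:
  J1 runs 3 units, time = 3
  J2 runs 3 units, time = 6
  J3 runs 3 units, time = 9
  J4 runs 3 units, time = 12
  J1 runs 3 units, time = 15
  J2 runs 3 units, time = 18
  J3 runs 3 units, time = 21
  J4 runs 1 units, time = 22
  J1 runs 3 units, time = 25
  J2 runs 3 units, time = 28
  J1 runs 2 units, time = 30
Finish times: [30, 28, 21, 22]
Average turnaround = 101/4 = 25.25

25.25
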